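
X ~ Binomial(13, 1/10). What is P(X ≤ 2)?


P(X ≤ 2) = Σ P(X=i) for i=0..2
P(X=0) = 2541865828329/10000000000000
P(X=1) = 3671583974253/10000000000000
P(X=2) = 1223861324751/5000000000000
Sum = 2165293113021/2500000000000

P(X ≤ 2) = 2165293113021/2500000000000 ≈ 86.61%


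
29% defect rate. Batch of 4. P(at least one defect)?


P(all good) = (71/100)^4 = 25411681/100000000
P(≥1 defect) = 74588319/100000000

P = 74588319/100000000 ≈ 74.59%


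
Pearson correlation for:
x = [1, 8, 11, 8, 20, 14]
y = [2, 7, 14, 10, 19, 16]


n=6, Σx=62, Σy=68, Σxy=896, Σx²=846, Σy²=966
r = (6×896 - 62×68)/√((6×846 - 62²)(6×966 - 68²))
= 1160/√(1232×1172) = 1160/√1443904 ≈ 1160/1201.6256 ≈ 0.9654

r ≈ 0.9654


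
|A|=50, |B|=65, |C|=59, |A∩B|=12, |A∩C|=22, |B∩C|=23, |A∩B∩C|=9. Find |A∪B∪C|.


|A∪B∪C| = 50+65+59-12-22-23+9 = 126

|A∪B∪C| = 126


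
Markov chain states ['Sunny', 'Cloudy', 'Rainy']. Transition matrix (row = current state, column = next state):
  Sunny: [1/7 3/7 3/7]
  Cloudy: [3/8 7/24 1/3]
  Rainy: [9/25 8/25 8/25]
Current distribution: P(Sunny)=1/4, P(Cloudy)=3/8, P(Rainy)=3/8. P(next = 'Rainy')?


P(next=Rainy) = Σᵢ P(now=i)×P(i→Rainy)
= 1/4×3/7 + 3/8×1/3 + 3/8×8/25
= 3/28 + 1/8 + 3/25 = 493/1400

P = 493/1400 ≈ 0.3521


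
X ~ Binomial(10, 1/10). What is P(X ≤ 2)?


P(X ≤ 2) = Σ P(X=i) for i=0..2
P(X=0) = 3486784401/10000000000
P(X=1) = 387420489/1000000000
P(X=2) = 387420489/2000000000
Sum = 1162261467/1250000000

P(X ≤ 2) = 1162261467/1250000000 ≈ 92.98%


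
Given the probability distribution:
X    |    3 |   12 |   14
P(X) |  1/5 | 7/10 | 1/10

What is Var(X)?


E[X] = 52/5
E[X²] = 611/5
Var(X) = E[X²] - (E[X])² = 611/5 - 2704/25 = 351/25

Var(X) = 351/25 ≈ 14.0400


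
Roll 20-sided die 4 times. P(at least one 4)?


P(no 4)^4 = (19/20)^4 = 130321/160000
P(≥1) = 1 - 130321/160000 = 29679/160000

P = 29679/160000 ≈ 18.55%


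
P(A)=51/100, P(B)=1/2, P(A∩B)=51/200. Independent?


P(A)×P(B) = 51/200
P(A∩B) = 51/200
Equal ✓ → Independent

Yes, independent


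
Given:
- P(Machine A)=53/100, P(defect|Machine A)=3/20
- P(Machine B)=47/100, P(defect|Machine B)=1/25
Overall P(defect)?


P(B) = Σ P(B|Aᵢ)×P(Aᵢ)
  3/20×53/100 = 159/2000
  1/25×47/100 = 47/2500
Sum = 983/10000

P(defect) = 983/10000 ≈ 9.83%


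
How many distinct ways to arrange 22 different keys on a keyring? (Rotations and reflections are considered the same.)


Free circular arrangements: rotations and reflections both identified.
(n-1)!/2 = 21!/2 = 51090942171709440000/2 = 25545471085854720000

25545471085854720000


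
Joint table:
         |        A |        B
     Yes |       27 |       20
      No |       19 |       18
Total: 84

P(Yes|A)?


P(Yes|A) = 27/(27+19) = 27/46

P = 27/46 ≈ 58.70%


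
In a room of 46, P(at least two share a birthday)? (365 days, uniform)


P(all different) = Π(365-i)/365 for i=0..45
= 0.051747
P(match) = 1 - 0.051747 = 0.948253

P ≈ 0.9483 ≈ 94.83%


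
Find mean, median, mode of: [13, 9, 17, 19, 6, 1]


Sorted: [1, 6, 9, 13, 17, 19]
Mean = 65/6
Median = 11
Freq: {13: 1, 9: 1, 17: 1, 19: 1, 6: 1, 1: 1}
Mode: No mode

Mean=65/6, Median=11, Mode=No mode


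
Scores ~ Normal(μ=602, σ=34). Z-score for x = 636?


z = (x - μ)/σ = (636 - 602)/34 = 1.0

z = 1.0


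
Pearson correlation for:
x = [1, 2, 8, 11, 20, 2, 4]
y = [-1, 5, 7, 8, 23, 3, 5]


n=7, Σx=48, Σy=50, Σxy=639, Σx²=610, Σy²=702
r = (7×639 - 48×50)/√((7×610 - 48²)(7×702 - 50²))
= 2073/√(1966×2414) = 2073/√4745924 ≈ 2073/2178.5142 ≈ 0.9516

r ≈ 0.9516


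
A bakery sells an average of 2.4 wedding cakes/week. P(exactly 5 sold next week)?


Poisson(λ=2.4): P(X=5) = e^(-λ)×λ^k/k!
= e^(-2.4) × 2.4^5 / 5!
≈ 0.09071795329 × 79.62624 / 120 ≈ 0.060196

P(X=5) ≈ 0.060196 ≈ 6.02%


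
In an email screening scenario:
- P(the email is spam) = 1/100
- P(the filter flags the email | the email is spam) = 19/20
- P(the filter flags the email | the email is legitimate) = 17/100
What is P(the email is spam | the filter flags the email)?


Using Bayes' theorem:
P(A|B) = P(B|A)·P(A) / P(B)

P(the filter flags the email) = 19/20 × 1/100 + 17/100 × 99/100
= 19/2000 + 1683/10000 = 889/5000

P(the email is spam|the filter flags the email) = (19/2000) / (889/5000) = 95/1778

P(the email is spam|the filter flags the email) = 95/1778 ≈ 5.34%


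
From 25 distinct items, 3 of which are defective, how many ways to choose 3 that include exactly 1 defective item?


Choose 1 of the 3 defective items and 2 of the other 22 items:
C(3,1)×C(22,2) = 3×231 = 693

693


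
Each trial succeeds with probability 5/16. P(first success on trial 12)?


Geometric: P(X=12) = (1-p)^(k-1)×p = (11/16)^11×5/16 = 1426558353055/281474976710656

P(X=12) = 1426558353055/281474976710656 ≈ 0.51%


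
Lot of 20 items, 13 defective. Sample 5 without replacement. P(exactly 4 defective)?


Hypergeometric: C(13,4)×C(7,1)/C(20,5)
= 715×7/15504 = 5005/15504

P(X=4) = 5005/15504 ≈ 32.28%


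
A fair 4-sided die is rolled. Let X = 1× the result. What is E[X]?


E[die] = (1+4)/2 = 5/2
E[X] = 1 × 5/2 = 5/2

E[X] = 5/2


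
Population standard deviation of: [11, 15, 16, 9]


Mean = 51/4
  (11-51/4)²=49/16
  (15-51/4)²=81/16
  (16-51/4)²=169/16
  (9-51/4)²=225/16
Σ(x-μ)² = 131/4
σ² = (131/4)/4 = 131/16

σ = √(131/16) ≈ 2.8614


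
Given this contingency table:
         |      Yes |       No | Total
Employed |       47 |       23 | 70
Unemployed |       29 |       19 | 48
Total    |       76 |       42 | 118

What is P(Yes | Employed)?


P(Yes | Employed) = 47/(47+23) = 47/70

P(Yes|Employed) = 47/70 ≈ 67.14%


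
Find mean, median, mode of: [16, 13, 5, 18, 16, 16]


Sorted: [5, 13, 16, 16, 16, 18]
Mean = 84/6 = 14
Median = 16
Freq: {16: 3, 13: 1, 5: 1, 18: 1}
Mode: [16]

Mean=14, Median=16, Mode=16


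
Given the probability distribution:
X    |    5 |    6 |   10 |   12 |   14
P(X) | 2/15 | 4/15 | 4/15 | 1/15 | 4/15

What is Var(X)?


E[X] = 142/15
E[X²] = 1522/15
Var(X) = E[X²] - (E[X])² = 1522/15 - 20164/225 = 2666/225

Var(X) = 2666/225 ≈ 11.8489


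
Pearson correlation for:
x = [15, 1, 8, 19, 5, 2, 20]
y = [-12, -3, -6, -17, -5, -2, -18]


n=7, Σx=70, Σy=-63, Σxy=-943, Σx²=1080, Σy²=831
r = (7×(-943) - 70×(-63))/√((7×1080 - 70²)(7×831 - (-63)²))
= -2191/√(2660×1848) = -2191/√4915680 ≈ -2191/2217.1333 ≈ -0.9882

r ≈ -0.9882


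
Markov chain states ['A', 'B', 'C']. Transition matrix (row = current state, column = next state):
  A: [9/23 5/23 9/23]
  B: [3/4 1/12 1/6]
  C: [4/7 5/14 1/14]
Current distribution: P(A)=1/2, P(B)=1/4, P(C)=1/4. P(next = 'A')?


P(next=A) = Σᵢ P(now=i)×P(i→A)
= 1/2×9/23 + 1/4×3/4 + 1/4×4/7
= 9/46 + 3/16 + 1/7 = 1355/2576

P = 1355/2576 ≈ 0.5260


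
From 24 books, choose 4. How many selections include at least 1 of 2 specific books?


Complement: C(24,4) - C(22,4) = 10626 - 7315 = 3311

3311


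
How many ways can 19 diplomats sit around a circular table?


Circular arrangements of 19 distinct objects: fix one position to break rotational symmetry.
(n-1)! = 18! = 6402373705728000

6402373705728000


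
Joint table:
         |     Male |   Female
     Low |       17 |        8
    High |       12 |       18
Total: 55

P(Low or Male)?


P(Low∨Male) = P(Low) + P(Male) - P(Low∧Male)
= (25 + 29 - 17)/55 = 37/55

P = 37/55 ≈ 67.27%


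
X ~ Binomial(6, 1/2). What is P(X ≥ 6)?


P(X ≥ 6) = Σ P(X=i) for i=6..6
P(X=6) = 1/64
Sum = 1/64

P(X ≥ 6) = 1/64 ≈ 1.56%


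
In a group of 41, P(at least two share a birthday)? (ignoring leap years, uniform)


P(all different) = Π(365-i)/365 for i=0..40
= 0.096848
P(match) = 1 - 0.096848 = 0.903152

P ≈ 0.9032 ≈ 90.32%


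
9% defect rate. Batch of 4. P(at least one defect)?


P(all good) = (91/100)^4 = 68574961/100000000
P(≥1 defect) = 31425039/100000000

P = 31425039/100000000 ≈ 31.43%


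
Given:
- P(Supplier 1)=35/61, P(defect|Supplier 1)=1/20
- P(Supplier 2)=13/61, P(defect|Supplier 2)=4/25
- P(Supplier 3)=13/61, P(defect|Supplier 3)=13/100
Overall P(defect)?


P(B) = Σ P(B|Aᵢ)×P(Aᵢ)
  1/20×35/61 = 7/244
  4/25×13/61 = 52/1525
  13/100×13/61 = 169/6100
Sum = 138/1525

P(defect) = 138/1525 ≈ 9.05%


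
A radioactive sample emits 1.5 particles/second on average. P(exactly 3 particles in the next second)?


Poisson(λ=1.5): P(X=3) = e^(-λ)×λ^k/k!
= e^(-1.5) × 1.5^3 / 3!
≈ 0.2231301601 × 3.375 / 6 ≈ 0.125511

P(X=3) ≈ 0.125511 ≈ 12.55%


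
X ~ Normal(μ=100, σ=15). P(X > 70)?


z = (70-100)/15 = -2.0
P(X > 70) = 1 - P(Z ≤ -2.0) = 1 - 0.0228 = 0.9772

P(X > 70) ≈ 0.9772


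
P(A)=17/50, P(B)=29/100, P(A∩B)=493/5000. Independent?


P(A)×P(B) = 493/5000
P(A∩B) = 493/5000
Equal ✓ → Independent

Yes, independent


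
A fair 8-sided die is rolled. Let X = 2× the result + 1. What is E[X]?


E[die] = (1+8)/2 = 9/2
E[X] = 2×9/2 + 1 = 10

E[X] = 10


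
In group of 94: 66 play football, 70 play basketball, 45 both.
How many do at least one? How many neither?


|A∪B| = 66+70-45 = 91
Neither = 94-91 = 3

At least one: 91; Neither: 3


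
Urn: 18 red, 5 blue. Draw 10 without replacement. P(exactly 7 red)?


Hypergeometric: C(18,7)×C(5,3)/C(23,10)
= 31824×10/1144066 = 9360/33649

P(X=7) = 9360/33649 ≈ 27.82%


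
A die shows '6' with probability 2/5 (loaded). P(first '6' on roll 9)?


Geometric: P(X=9) = (1-p)^(k-1)×p = (3/5)^8×2/5 = 13122/1953125

P(X=9) = 13122/1953125 ≈ 0.67%


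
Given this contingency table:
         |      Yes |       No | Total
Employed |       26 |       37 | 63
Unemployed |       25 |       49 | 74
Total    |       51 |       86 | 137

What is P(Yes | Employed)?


P(Yes | Employed) = 26/(26+37) = 26/63

P(Yes|Employed) = 26/63 ≈ 41.27%


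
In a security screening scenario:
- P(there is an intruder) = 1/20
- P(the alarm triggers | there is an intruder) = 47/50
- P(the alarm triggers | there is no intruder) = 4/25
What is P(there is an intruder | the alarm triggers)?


Using Bayes' theorem:
P(A|B) = P(B|A)·P(A) / P(B)

P(the alarm triggers) = 47/50 × 1/20 + 4/25 × 19/20
= 47/1000 + 19/125 = 199/1000

P(there is an intruder|the alarm triggers) = (47/1000) / (199/1000) = 47/199

P(there is an intruder|the alarm triggers) = 47/199 ≈ 23.62%


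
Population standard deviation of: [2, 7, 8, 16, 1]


Mean = 34/5
  (2-34/5)²=576/25
  (7-34/5)²=1/25
  (8-34/5)²=36/25
  (16-34/5)²=2116/25
  (1-34/5)²=841/25
Σ(x-μ)² = 714/5
σ² = (714/5)/5 = 714/25

σ = √(714/25) ≈ 5.3442


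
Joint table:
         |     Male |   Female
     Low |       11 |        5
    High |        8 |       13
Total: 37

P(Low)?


P(Low) = (11+5)/37 = 16/37

P(Low) = 16/37 ≈ 43.24%


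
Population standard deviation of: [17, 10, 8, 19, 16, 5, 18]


Mean = 93/7
  (17-93/7)²=676/49
  (10-93/7)²=529/49
  (8-93/7)²=1369/49
  (19-93/7)²=1600/49
  (16-93/7)²=361/49
  (5-93/7)²=3364/49
  (18-93/7)²=1089/49
Σ(x-μ)² = 1284/7
σ² = (1284/7)/7 = 1284/49

σ = √(1284/49) ≈ 5.1190


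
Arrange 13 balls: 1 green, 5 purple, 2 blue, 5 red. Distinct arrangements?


13!/(1!×5!×2!×5!) = 216216

216216


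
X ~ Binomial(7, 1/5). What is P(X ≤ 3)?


P(X ≤ 3) = Σ P(X=i) for i=0..3
P(X=0) = 16384/78125
P(X=1) = 28672/78125
P(X=2) = 21504/78125
P(X=3) = 1792/15625
Sum = 15104/15625

P(X ≤ 3) = 15104/15625 ≈ 96.67%


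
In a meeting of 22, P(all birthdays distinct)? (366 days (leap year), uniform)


P(all different) = Π(366-i)/366 for i=0..21
= (366/366)×(365/366)×...×(345/366)
= 0.525249

P ≈ 0.5252 ≈ 52.52%


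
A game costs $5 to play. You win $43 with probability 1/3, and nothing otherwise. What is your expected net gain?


E[gain] = (43-5)×1/3 + (-5)×2/3
= 38/3 - 10/3 = 28/3

Expected net gain = $28/3 ≈ $9.33


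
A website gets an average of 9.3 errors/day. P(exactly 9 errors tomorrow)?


Poisson(λ=9.3): P(X=9) = e^(-λ)×λ^k/k!
= e^(-9.3) × 9.3^9 / 9!
≈ 9.142423148e-05 × 520411082.988 / 362880 ≈ 0.131113

P(X=9) ≈ 0.131113 ≈ 13.11%


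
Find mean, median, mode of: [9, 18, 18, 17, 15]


Sorted: [9, 15, 17, 18, 18]
Mean = 77/5
Median = 17
Freq: {9: 1, 18: 2, 17: 1, 15: 1}
Mode: [18]

Mean=77/5, Median=17, Mode=18


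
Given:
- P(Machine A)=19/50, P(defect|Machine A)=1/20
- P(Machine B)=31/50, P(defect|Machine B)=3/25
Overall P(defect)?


P(B) = Σ P(B|Aᵢ)×P(Aᵢ)
  1/20×19/50 = 19/1000
  3/25×31/50 = 93/1250
Sum = 467/5000

P(defect) = 467/5000 ≈ 9.34%


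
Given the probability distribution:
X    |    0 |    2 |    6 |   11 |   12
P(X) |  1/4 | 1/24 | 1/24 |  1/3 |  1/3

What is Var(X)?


E[X] = 8
E[X²] = 90
Var(X) = E[X²] - (E[X])² = 90 - 64 = 26

Var(X) = 26 ≈ 26.0000


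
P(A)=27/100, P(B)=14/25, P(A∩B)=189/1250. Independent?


P(A)×P(B) = 189/1250
P(A∩B) = 189/1250
Equal ✓ → Independent

Yes, independent


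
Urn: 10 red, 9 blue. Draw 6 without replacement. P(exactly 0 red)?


Hypergeometric: C(10,0)×C(9,6)/C(19,6)
= 1×84/27132 = 1/323

P(X=0) = 1/323 ≈ 0.31%


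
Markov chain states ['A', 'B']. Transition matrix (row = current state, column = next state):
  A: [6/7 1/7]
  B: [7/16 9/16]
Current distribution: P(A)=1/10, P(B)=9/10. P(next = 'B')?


P(next=B) = Σᵢ P(now=i)×P(i→B)
= 1/10×1/7 + 9/10×9/16
= 1/70 + 81/160 = 583/1120

P = 583/1120 ≈ 0.5205


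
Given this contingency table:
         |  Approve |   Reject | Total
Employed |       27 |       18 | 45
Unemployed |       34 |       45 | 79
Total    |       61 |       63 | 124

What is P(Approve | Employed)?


P(Approve | Employed) = 27/(27+18) = 27/45 = 3/5

P(Approve|Employed) = 3/5 ≈ 60.00%


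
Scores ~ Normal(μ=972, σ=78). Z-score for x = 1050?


z = (x - μ)/σ = (1050 - 972)/78 = 1.0

z = 1.0


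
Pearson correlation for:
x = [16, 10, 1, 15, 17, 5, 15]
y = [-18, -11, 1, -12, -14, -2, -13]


n=7, Σx=79, Σy=-69, Σxy=-1020, Σx²=1121, Σy²=959
r = (7×(-1020) - 79×(-69))/√((7×1121 - 79²)(7×959 - (-69)²))
= -1689/√(1606×1952) = -1689/√3134912 ≈ -1689/1770.5683 ≈ -0.9539

r ≈ -0.9539


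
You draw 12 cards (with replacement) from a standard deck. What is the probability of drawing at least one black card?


P(not a black card) = 26/52 = 1/2
P(none in 12 draws) = (1/2)^12 = 1/4096
P(≥1 black card) = 1 - 1/4096 = 4095/4096

P = 4095/4096 ≈ 99.98%


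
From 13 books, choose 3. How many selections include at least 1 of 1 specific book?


Complement: C(13,3) - C(12,3) = 286 - 220 = 66

66


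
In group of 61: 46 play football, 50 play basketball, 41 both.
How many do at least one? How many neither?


|A∪B| = 46+50-41 = 55
Neither = 61-55 = 6

At least one: 55; Neither: 6


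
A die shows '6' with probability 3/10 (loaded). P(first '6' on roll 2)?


Geometric: P(X=2) = (1-p)^(k-1)×p = (7/10)^1×3/10 = 21/100

P(X=2) = 21/100 ≈ 21.00%


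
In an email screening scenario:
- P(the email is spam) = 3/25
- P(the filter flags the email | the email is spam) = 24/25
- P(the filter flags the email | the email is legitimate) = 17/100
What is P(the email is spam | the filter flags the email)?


Using Bayes' theorem:
P(A|B) = P(B|A)·P(A) / P(B)

P(the filter flags the email) = 24/25 × 3/25 + 17/100 × 22/25
= 72/625 + 187/1250 = 331/1250

P(the email is spam|the filter flags the email) = (72/625) / (331/1250) = 144/331

P(the email is spam|the filter flags the email) = 144/331 ≈ 43.50%


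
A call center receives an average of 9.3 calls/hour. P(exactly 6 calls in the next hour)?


Poisson(λ=9.3): P(X=6) = e^(-λ)×λ^k/k!
= e^(-9.3) × 9.3^6 / 6!
≈ 9.142423148e-05 × 646990.183449 / 720 ≈ 0.082154

P(X=6) ≈ 0.082154 ≈ 8.22%


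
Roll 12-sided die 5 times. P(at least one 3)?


P(no 3)^5 = (11/12)^5 = 161051/248832
P(≥1) = 1 - 161051/248832 = 87781/248832

P = 87781/248832 ≈ 35.28%


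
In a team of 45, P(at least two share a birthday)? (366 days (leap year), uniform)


P(all different) = Π(366-i)/366 for i=0..44
= 0.059503
P(match) = 1 - 0.059503 = 0.940497

P ≈ 0.9405 ≈ 94.05%


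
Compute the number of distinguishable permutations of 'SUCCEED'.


Letters: 7, freq: {'S': 1, 'U': 1, 'C': 2, 'E': 2, 'D': 1}
7!/(1!×1!×2!×2!×1!) = 5040/4 = 1260

1260


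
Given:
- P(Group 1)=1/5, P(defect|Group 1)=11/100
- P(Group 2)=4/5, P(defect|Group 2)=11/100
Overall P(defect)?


P(B) = Σ P(B|Aᵢ)×P(Aᵢ)
  11/100×1/5 = 11/500
  11/100×4/5 = 11/125
Sum = 11/100

P(defect) = 11/100 ≈ 11.00%


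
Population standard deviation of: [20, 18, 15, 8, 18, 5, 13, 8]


Mean = 105/8
  (20-105/8)²=3025/64
  (18-105/8)²=1521/64
  (15-105/8)²=225/64
  (8-105/8)²=1681/64
  (18-105/8)²=1521/64
  (5-105/8)²=4225/64
  (13-105/8)²=1/64
  (8-105/8)²=1681/64
Σ(x-μ)² = 1735/8
σ² = (1735/8)/8 = 1735/64

σ = √(1735/64) ≈ 5.2067


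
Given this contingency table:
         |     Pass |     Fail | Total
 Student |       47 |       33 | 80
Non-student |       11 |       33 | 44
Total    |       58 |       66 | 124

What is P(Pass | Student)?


P(Pass | Student) = 47/(47+33) = 47/80

P(Pass|Student) = 47/80 ≈ 58.75%


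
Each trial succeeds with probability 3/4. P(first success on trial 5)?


Geometric: P(X=5) = (1-p)^(k-1)×p = (1/4)^4×3/4 = 3/1024

P(X=5) = 3/1024 ≈ 0.29%


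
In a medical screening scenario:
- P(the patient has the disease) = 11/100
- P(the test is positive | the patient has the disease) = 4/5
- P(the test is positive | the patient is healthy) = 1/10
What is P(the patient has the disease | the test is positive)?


Using Bayes' theorem:
P(A|B) = P(B|A)·P(A) / P(B)

P(the test is positive) = 4/5 × 11/100 + 1/10 × 89/100
= 11/125 + 89/1000 = 177/1000

P(the patient has the disease|the test is positive) = (11/125) / (177/1000) = 88/177

P(the patient has the disease|the test is positive) = 88/177 ≈ 49.72%


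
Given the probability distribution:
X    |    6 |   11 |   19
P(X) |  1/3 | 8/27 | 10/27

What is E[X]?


E[X] = Σ x·P(X=x)
= (6)×(1/3) + (11)×(8/27) + (19)×(10/27)
= 332/27

E[X] = 332/27


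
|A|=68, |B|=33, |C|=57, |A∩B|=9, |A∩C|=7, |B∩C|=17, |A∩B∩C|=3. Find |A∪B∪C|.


|A∪B∪C| = 68+33+57-9-7-17+3 = 128

|A∪B∪C| = 128


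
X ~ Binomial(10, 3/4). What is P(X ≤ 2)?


P(X ≤ 2) = Σ P(X=i) for i=0..2
P(X=0) = 1/1048576
P(X=1) = 15/524288
P(X=2) = 405/1048576
Sum = 109/262144

P(X ≤ 2) = 109/262144 ≈ 0.04%


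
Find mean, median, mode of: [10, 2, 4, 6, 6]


Sorted: [2, 4, 6, 6, 10]
Mean = 28/5
Median = 6
Freq: {10: 1, 2: 1, 4: 1, 6: 2}
Mode: [6]

Mean=28/5, Median=6, Mode=6


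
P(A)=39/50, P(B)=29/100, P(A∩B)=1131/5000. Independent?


P(A)×P(B) = 1131/5000
P(A∩B) = 1131/5000
Equal ✓ → Independent

Yes, independent


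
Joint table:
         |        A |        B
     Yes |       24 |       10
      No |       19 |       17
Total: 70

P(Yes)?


P(Yes) = (24+10)/70 = 34/70 = 17/35

P(Yes) = 17/35 ≈ 48.57%


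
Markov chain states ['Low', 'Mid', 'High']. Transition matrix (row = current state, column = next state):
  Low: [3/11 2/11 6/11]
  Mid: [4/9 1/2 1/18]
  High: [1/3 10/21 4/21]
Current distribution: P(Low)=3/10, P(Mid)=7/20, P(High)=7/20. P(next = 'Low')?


P(next=Low) = Σᵢ P(now=i)×P(i→Low)
= 3/10×3/11 + 7/20×4/9 + 7/20×1/3
= 9/110 + 7/45 + 7/60 = 701/1980

P = 701/1980 ≈ 0.3540


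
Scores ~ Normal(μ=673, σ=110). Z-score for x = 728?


z = (x - μ)/σ = (728 - 673)/110 = 0.5

z = 0.5


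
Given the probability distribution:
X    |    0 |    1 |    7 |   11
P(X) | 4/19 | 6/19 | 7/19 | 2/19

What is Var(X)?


E[X] = 77/19
E[X²] = 591/19
Var(X) = E[X²] - (E[X])² = 591/19 - 5929/361 = 5300/361

Var(X) = 5300/361 ≈ 14.6814


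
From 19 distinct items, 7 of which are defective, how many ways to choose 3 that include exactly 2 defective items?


Choose 2 of the 7 defective items and 1 of the other 12 items:
C(7,2)×C(12,1) = 21×12 = 252

252


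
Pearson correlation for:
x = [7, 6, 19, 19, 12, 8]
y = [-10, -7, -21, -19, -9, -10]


n=6, Σx=71, Σy=-76, Σxy=-1060, Σx²=1015, Σy²=1132
r = (6×(-1060) - 71×(-76))/√((6×1015 - 71²)(6×1132 - (-76)²))
= -964/√(1049×1016) = -964/√1065784 ≈ -964/1032.3682 ≈ -0.9338

r ≈ -0.9338


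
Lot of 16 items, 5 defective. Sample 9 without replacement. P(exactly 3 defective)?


Hypergeometric: C(5,3)×C(11,6)/C(16,9)
= 10×462/11440 = 21/52

P(X=3) = 21/52 ≈ 40.38%


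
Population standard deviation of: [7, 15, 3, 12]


Mean = 37/4
  (7-37/4)²=81/16
  (15-37/4)²=529/16
  (3-37/4)²=625/16
  (12-37/4)²=121/16
Σ(x-μ)² = 339/4
σ² = (339/4)/4 = 339/16

σ = √(339/16) ≈ 4.6030


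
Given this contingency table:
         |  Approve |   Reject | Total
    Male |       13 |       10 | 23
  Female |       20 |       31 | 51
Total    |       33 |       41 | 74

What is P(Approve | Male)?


P(Approve | Male) = 13/(13+10) = 13/23

P(Approve|Male) = 13/23 ≈ 56.52%


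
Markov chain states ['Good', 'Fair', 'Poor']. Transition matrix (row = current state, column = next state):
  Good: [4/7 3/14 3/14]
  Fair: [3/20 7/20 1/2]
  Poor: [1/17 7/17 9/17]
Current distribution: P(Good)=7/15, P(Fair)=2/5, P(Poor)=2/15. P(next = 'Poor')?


P(next=Poor) = Σᵢ P(now=i)×P(i→Poor)
= 7/15×3/14 + 2/5×1/2 + 2/15×9/17
= 1/10 + 1/5 + 6/85 = 63/170

P = 63/170 ≈ 0.3706


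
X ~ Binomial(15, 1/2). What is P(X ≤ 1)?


P(X ≤ 1) = Σ P(X=i) for i=0..1
P(X=0) = 1/32768
P(X=1) = 15/32768
Sum = 1/2048

P(X ≤ 1) = 1/2048 ≈ 0.05%


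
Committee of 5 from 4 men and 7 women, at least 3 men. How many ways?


Count by #men:
  3M,2W: C(4,3)×C(7,2)=84
  4M,1W: C(4,4)×C(7,1)=7
Total = 91

91


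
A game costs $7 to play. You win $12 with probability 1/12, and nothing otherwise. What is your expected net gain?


E[gain] = (12-7)×1/12 + (-7)×11/12
= 5/12 - 77/12 = -6

Expected net gain = $-6 ≈ $-6.00


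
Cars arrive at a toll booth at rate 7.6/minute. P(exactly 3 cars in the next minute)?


Poisson(λ=7.6): P(X=3) = e^(-λ)×λ^k/k!
= e^(-7.6) × 7.6^3 / 3!
≈ 0.0005004514334 × 438.976 / 6 ≈ 0.036614

P(X=3) ≈ 0.036614 ≈ 3.66%


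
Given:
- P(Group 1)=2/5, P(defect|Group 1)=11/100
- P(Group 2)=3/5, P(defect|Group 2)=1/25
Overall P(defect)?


P(B) = Σ P(B|Aᵢ)×P(Aᵢ)
  11/100×2/5 = 11/250
  1/25×3/5 = 3/125
Sum = 17/250

P(defect) = 17/250 ≈ 6.80%


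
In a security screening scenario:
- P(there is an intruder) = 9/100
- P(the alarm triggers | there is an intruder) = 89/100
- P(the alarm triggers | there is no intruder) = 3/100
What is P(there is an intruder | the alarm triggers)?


Using Bayes' theorem:
P(A|B) = P(B|A)·P(A) / P(B)

P(the alarm triggers) = 89/100 × 9/100 + 3/100 × 91/100
= 801/10000 + 273/10000 = 537/5000

P(there is an intruder|the alarm triggers) = (801/10000) / (537/5000) = 267/358

P(there is an intruder|the alarm triggers) = 267/358 ≈ 74.58%


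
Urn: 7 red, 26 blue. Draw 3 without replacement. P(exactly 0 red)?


Hypergeometric: C(7,0)×C(26,3)/C(33,3)
= 1×2600/5456 = 325/682

P(X=0) = 325/682 ≈ 47.65%


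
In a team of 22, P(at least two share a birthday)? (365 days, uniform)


P(all different) = Π(365-i)/365 for i=0..21
= 0.524305
P(match) = 1 - 0.524305 = 0.475695

P ≈ 0.4757 ≈ 47.57%


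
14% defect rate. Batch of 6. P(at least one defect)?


P(all good) = (43/50)^6 = 6321363049/15625000000
P(≥1 defect) = 9303636951/15625000000

P = 9303636951/15625000000 ≈ 59.54%


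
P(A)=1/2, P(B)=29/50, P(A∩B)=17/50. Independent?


P(A)×P(B) = 29/100
P(A∩B) = 17/50
Not equal → NOT independent

No, not independent


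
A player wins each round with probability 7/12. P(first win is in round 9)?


Geometric: P(X=9) = (1-p)^(k-1)×p = (5/12)^8×7/12 = 2734375/5159780352

P(X=9) = 2734375/5159780352 ≈ 0.05%


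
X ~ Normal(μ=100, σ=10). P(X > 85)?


z = (85-100)/10 = -1.5
P(X > 85) = 1 - P(Z ≤ -1.5) = 1 - 0.0668 = 0.9332

P(X > 85) ≈ 0.9332


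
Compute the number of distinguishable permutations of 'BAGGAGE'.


Letters: 7, freq: {'B': 1, 'A': 2, 'G': 3, 'E': 1}
7!/(1!×2!×3!×1!) = 5040/12 = 420

420


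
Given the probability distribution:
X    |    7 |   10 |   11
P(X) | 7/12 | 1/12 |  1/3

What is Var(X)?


E[X] = 103/12
E[X²] = 309/4
Var(X) = E[X²] - (E[X])² = 309/4 - 10609/144 = 515/144

Var(X) = 515/144 ≈ 3.5764


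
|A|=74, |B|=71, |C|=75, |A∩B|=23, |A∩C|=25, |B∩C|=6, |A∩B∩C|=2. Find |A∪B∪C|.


|A∪B∪C| = 74+71+75-23-25-6+2 = 168

|A∪B∪C| = 168


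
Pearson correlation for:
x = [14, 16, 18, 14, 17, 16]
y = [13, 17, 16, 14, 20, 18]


n=6, Σx=95, Σy=98, Σxy=1566, Σx²=1517, Σy²=1634
r = (6×1566 - 95×98)/√((6×1517 - 95²)(6×1634 - 98²))
= 86/√(77×200) = 86/√15400 ≈ 86/124.0967 ≈ 0.6930

r ≈ 0.6930


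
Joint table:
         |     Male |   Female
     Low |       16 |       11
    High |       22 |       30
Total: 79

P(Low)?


P(Low) = (16+11)/79 = 27/79

P(Low) = 27/79 ≈ 34.18%


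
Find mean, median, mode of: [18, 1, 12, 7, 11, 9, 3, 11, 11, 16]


Sorted: [1, 3, 7, 9, 11, 11, 11, 12, 16, 18]
Mean = 99/10
Median = 11
Freq: {18: 1, 1: 1, 12: 1, 7: 1, 11: 3, 9: 1, 3: 1, 16: 1}
Mode: [11]

Mean=99/10, Median=11, Mode=11


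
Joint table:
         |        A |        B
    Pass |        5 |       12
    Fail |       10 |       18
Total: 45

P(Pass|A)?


P(Pass|A) = 5/(5+10) = 5/15 = 1/3

P = 1/3 ≈ 33.33%


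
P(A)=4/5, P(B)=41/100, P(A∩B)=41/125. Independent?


P(A)×P(B) = 41/125
P(A∩B) = 41/125
Equal ✓ → Independent

Yes, independent


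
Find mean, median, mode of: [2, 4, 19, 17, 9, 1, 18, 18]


Sorted: [1, 2, 4, 9, 17, 18, 18, 19]
Mean = 88/8 = 11
Median = 13
Freq: {2: 1, 4: 1, 19: 1, 17: 1, 9: 1, 1: 1, 18: 2}
Mode: [18]

Mean=11, Median=13, Mode=18


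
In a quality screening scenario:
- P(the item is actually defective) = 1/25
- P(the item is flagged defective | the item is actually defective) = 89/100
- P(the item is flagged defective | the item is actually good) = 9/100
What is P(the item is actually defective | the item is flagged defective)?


Using Bayes' theorem:
P(A|B) = P(B|A)·P(A) / P(B)

P(the item is flagged defective) = 89/100 × 1/25 + 9/100 × 24/25
= 89/2500 + 54/625 = 61/500

P(the item is actually defective|the item is flagged defective) = (89/2500) / (61/500) = 89/305

P(the item is actually defective|the item is flagged defective) = 89/305 ≈ 29.18%


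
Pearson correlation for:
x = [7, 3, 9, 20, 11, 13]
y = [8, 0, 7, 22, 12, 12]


n=6, Σx=63, Σy=61, Σxy=847, Σx²=829, Σy²=885
r = (6×847 - 63×61)/√((6×829 - 63²)(6×885 - 61²))
= 1239/√(1005×1589) = 1239/√1596945 ≈ 1239/1263.7029 ≈ 0.9805

r ≈ 0.9805


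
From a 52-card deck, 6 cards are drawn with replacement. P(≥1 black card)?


P(not a black card) = 26/52 = 1/2
P(none in 6 draws) = (1/2)^6 = 1/64
P(≥1 black card) = 1 - 1/64 = 63/64

P = 63/64 ≈ 98.44%


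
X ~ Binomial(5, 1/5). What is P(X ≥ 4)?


P(X ≥ 4) = Σ P(X=i) for i=4..5
P(X=4) = 4/625
P(X=5) = 1/3125
Sum = 21/3125

P(X ≥ 4) = 21/3125 ≈ 0.67%


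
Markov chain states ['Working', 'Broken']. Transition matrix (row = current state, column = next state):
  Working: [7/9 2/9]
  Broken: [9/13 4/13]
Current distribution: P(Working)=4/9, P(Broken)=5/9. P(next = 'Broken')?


P(next=Broken) = Σᵢ P(now=i)×P(i→Broken)
= 4/9×2/9 + 5/9×4/13
= 8/81 + 20/117 = 284/1053

P = 284/1053 ≈ 0.2697


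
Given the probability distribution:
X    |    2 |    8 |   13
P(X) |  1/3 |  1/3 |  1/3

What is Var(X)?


E[X] = 23/3
E[X²] = 79
Var(X) = E[X²] - (E[X])² = 79 - 529/9 = 182/9

Var(X) = 182/9 ≈ 20.2222


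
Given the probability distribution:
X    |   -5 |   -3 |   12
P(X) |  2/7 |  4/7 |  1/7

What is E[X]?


E[X] = Σ x·P(X=x)
= (-5)×(2/7) + (-3)×(4/7) + (12)×(1/7)
= -10/7

E[X] = -10/7


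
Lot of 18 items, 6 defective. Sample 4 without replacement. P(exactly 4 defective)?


Hypergeometric: C(6,4)×C(12,0)/C(18,4)
= 15×1/3060 = 1/204

P(X=4) = 1/204 ≈ 0.49%


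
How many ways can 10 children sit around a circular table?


Circular arrangements of 10 distinct objects: fix one position to break rotational symmetry.
(n-1)! = 9! = 362880

362880


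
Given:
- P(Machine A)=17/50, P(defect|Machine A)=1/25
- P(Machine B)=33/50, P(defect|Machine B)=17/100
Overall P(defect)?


P(B) = Σ P(B|Aᵢ)×P(Aᵢ)
  1/25×17/50 = 17/1250
  17/100×33/50 = 561/5000
Sum = 629/5000

P(defect) = 629/5000 ≈ 12.58%


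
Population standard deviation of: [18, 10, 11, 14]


Mean = 53/4
  (18-53/4)²=361/16
  (10-53/4)²=169/16
  (11-53/4)²=81/16
  (14-53/4)²=9/16
Σ(x-μ)² = 155/4
σ² = (155/4)/4 = 155/16

σ = √(155/16) ≈ 3.1125


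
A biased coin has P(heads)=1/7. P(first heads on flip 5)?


Geometric: P(X=5) = (1-p)^(k-1)×p = (6/7)^4×1/7 = 1296/16807

P(X=5) = 1296/16807 ≈ 7.71%


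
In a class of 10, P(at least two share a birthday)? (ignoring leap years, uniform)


P(all different) = Π(365-i)/365 for i=0..9
= 0.883052
P(match) = 1 - 0.883052 = 0.116948

P ≈ 0.1169 ≈ 11.69%


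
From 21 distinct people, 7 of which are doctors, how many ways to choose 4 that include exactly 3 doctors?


Choose 3 of the 7 doctors and 1 of the other 14 people:
C(7,3)×C(14,1) = 35×14 = 490

490


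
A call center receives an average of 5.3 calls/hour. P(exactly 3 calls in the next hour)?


Poisson(λ=5.3): P(X=3) = e^(-λ)×λ^k/k!
= e^(-5.3) × 5.3^3 / 3!
≈ 0.004991593907 × 148.877 / 6 ≈ 0.123856

P(X=3) ≈ 0.123856 ≈ 12.39%


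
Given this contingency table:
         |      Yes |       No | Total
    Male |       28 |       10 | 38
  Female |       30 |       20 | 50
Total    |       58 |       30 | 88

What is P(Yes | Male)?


P(Yes | Male) = 28/(28+10) = 28/38 = 14/19

P(Yes|Male) = 14/19 ≈ 73.68%


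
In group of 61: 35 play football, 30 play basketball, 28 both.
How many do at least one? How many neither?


|A∪B| = 35+30-28 = 37
Neither = 61-37 = 24

At least one: 37; Neither: 24


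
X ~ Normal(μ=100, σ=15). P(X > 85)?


z = (85-100)/15 = -1.0
P(X > 85) = 1 - P(Z ≤ -1.0) = 1 - 0.1587 = 0.8413

P(X > 85) ≈ 0.8413


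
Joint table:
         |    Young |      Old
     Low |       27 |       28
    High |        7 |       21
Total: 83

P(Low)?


P(Low) = (27+28)/83 = 55/83

P(Low) = 55/83 ≈ 66.27%


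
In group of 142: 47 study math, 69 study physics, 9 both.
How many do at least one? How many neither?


|A∪B| = 47+69-9 = 107
Neither = 142-107 = 35

At least one: 107; Neither: 35


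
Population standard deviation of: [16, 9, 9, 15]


Mean = 49/4
  (16-49/4)²=225/16
  (9-49/4)²=169/16
  (9-49/4)²=169/16
  (15-49/4)²=121/16
Σ(x-μ)² = 171/4
σ² = (171/4)/4 = 171/16

σ = √(171/16) ≈ 3.2692


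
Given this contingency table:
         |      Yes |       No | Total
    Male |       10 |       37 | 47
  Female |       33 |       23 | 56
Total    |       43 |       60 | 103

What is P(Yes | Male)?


P(Yes | Male) = 10/(10+37) = 10/47

P(Yes|Male) = 10/47 ≈ 21.28%


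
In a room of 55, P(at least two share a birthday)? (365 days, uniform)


P(all different) = Π(365-i)/365 for i=0..54
= 0.013738
P(match) = 1 - 0.013738 = 0.986262

P ≈ 0.9863 ≈ 98.63%


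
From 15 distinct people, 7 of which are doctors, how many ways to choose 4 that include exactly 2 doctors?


Choose 2 of the 7 doctors and 2 of the other 8 people:
C(7,2)×C(8,2) = 21×28 = 588

588


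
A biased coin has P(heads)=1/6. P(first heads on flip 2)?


Geometric: P(X=2) = (1-p)^(k-1)×p = (5/6)^1×1/6 = 5/36

P(X=2) = 5/36 ≈ 13.89%


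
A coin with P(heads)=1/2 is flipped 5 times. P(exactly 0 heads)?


Binomial: P(X=0) = C(5,0)×p^0×(1-p)^5
= 1 × 1 × 1/32 = 1/32

P(X=0) = 1/32 ≈ 3.12%


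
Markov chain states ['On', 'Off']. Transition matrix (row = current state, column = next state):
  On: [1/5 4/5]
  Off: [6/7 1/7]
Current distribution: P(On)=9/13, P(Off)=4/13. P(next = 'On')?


P(next=On) = Σᵢ P(now=i)×P(i→On)
= 9/13×1/5 + 4/13×6/7
= 9/65 + 24/91 = 183/455

P = 183/455 ≈ 0.4022


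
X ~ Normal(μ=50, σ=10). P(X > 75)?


z = (75-50)/10 = 2.5
P(X > 75) = 1 - P(Z ≤ 2.5) = 1 - 0.9938 = 0.0062

P(X > 75) ≈ 0.0062


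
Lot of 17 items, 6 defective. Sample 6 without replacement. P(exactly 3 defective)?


Hypergeometric: C(6,3)×C(11,3)/C(17,6)
= 20×165/12376 = 825/3094

P(X=3) = 825/3094 ≈ 26.66%


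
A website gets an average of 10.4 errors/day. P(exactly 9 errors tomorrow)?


Poisson(λ=10.4): P(X=9) = e^(-λ)×λ^k/k!
= e^(-10.4) × 10.4^9 / 9!
≈ 3.043248301e-05 × 1423311812.42 / 362880 ≈ 0.119364

P(X=9) ≈ 0.119364 ≈ 11.94%


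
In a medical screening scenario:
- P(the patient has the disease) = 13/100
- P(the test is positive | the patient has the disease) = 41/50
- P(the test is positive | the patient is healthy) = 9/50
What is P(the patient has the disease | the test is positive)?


Using Bayes' theorem:
P(A|B) = P(B|A)·P(A) / P(B)

P(the test is positive) = 41/50 × 13/100 + 9/50 × 87/100
= 533/5000 + 783/5000 = 329/1250

P(the patient has the disease|the test is positive) = (533/5000) / (329/1250) = 533/1316

P(the patient has the disease|the test is positive) = 533/1316 ≈ 40.50%


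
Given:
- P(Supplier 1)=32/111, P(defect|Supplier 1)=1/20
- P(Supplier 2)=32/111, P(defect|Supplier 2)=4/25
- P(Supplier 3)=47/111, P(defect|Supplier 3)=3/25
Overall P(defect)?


P(B) = Σ P(B|Aᵢ)×P(Aᵢ)
  1/20×32/111 = 8/555
  4/25×32/111 = 128/2775
  3/25×47/111 = 47/925
Sum = 103/925

P(defect) = 103/925 ≈ 11.14%


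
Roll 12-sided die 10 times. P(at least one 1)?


P(no 1)^10 = (11/12)^10 = 25937424601/61917364224
P(≥1) = 1 - 25937424601/61917364224 = 35979939623/61917364224

P = 35979939623/61917364224 ≈ 58.11%


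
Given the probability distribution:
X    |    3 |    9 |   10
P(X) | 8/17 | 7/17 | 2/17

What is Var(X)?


E[X] = 107/17
E[X²] = 839/17
Var(X) = E[X²] - (E[X])² = 839/17 - 11449/289 = 2814/289

Var(X) = 2814/289 ≈ 9.7370


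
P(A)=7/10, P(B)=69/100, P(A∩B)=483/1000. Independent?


P(A)×P(B) = 483/1000
P(A∩B) = 483/1000
Equal ✓ → Independent

Yes, independent


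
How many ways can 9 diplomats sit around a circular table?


Circular arrangements of 9 distinct objects: fix one position to break rotational symmetry.
(n-1)! = 8! = 40320

40320


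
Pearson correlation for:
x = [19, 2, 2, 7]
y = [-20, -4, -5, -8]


n=4, Σx=30, Σy=-37, Σxy=-454, Σx²=418, Σy²=505
r = (4×(-454) - 30×(-37))/√((4×418 - 30²)(4×505 - (-37)²))
= -706/√(772×651) = -706/√502572 ≈ -706/708.9231 ≈ -0.9959

r ≈ -0.9959


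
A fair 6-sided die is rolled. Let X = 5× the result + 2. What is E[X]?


E[die] = (1+6)/2 = 7/2
E[X] = 5×7/2 + 2 = 39/2

E[X] = 39/2


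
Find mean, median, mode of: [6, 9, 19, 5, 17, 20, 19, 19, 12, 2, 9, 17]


Sorted: [2, 5, 6, 9, 9, 12, 17, 17, 19, 19, 19, 20]
Mean = 154/12 = 77/6
Median = 29/2
Freq: {6: 1, 9: 2, 19: 3, 5: 1, 17: 2, 20: 1, 12: 1, 2: 1}
Mode: [19]

Mean=77/6, Median=29/2, Mode=19


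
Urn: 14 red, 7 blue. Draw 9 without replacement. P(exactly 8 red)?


Hypergeometric: C(14,8)×C(7,1)/C(21,9)
= 3003×7/293930 = 231/3230

P(X=8) = 231/3230 ≈ 7.15%


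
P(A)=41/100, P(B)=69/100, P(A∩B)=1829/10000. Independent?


P(A)×P(B) = 2829/10000
P(A∩B) = 1829/10000
Not equal → NOT independent

No, not independent


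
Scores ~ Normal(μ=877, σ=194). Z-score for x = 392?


z = (x - μ)/σ = (392 - 877)/194 = -2.5

z = -2.5


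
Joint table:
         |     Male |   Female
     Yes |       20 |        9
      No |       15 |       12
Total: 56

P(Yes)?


P(Yes) = (20+9)/56 = 29/56

P(Yes) = 29/56 ≈ 51.79%


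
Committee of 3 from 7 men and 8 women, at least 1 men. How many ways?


Count by #men:
  1M,2W: C(7,1)×C(8,2)=196
  2M,1W: C(7,2)×C(8,1)=168
  3M,0W: C(7,3)×C(8,0)=35
Total = 399

399


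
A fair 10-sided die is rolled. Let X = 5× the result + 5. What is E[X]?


E[die] = (1+10)/2 = 11/2
E[X] = 5×11/2 + 5 = 65/2

E[X] = 65/2


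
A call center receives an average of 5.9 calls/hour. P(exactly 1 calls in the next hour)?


Poisson(λ=5.9): P(X=1) = e^(-λ)×λ^k/k!
= e^(-5.9) × 5.9^1 / 1!
≈ 0.002739444819 × 5.9 / 1 ≈ 0.016163

P(X=1) ≈ 0.016163 ≈ 1.62%


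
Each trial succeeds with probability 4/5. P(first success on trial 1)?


Geometric: P(X=1) = (1-p)^(k-1)×p = (1/5)^0×4/5 = 4/5

P(X=1) = 4/5 ≈ 80.00%


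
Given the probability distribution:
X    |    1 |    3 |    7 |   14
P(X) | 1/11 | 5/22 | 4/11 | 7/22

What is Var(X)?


E[X] = 171/22
E[X²] = 1811/22
Var(X) = E[X²] - (E[X])² = 1811/22 - 29241/484 = 10601/484

Var(X) = 10601/484 ≈ 21.9029


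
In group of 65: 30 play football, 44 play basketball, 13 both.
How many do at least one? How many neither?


|A∪B| = 30+44-13 = 61
Neither = 65-61 = 4

At least one: 61; Neither: 4


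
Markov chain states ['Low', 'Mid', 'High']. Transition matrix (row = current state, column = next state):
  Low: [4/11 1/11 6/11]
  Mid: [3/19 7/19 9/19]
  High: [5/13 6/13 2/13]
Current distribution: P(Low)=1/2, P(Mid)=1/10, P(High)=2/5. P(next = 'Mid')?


P(next=Mid) = Σᵢ P(now=i)×P(i→Mid)
= 1/2×1/11 + 1/10×7/19 + 2/5×6/13
= 1/22 + 7/190 + 12/65 = 3626/13585

P = 3626/13585 ≈ 0.2669


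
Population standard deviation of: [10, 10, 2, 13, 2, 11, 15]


Mean = 63/7 = 9
  (10-9)²=1
  (10-9)²=1
  (2-9)²=49
  (13-9)²=16
  (2-9)²=49
  (11-9)²=4
  (15-9)²=36
Σ(x-μ)² = 156
σ² = 156/7

σ = √(156/7) ≈ 4.7208


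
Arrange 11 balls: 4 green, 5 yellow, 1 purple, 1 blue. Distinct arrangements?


11!/(4!×5!×1!×1!) = 13860

13860


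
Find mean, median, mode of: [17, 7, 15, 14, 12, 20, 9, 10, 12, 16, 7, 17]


Sorted: [7, 7, 9, 10, 12, 12, 14, 15, 16, 17, 17, 20]
Mean = 156/12 = 13
Median = 13
Freq: {17: 2, 7: 2, 15: 1, 14: 1, 12: 2, 20: 1, 9: 1, 10: 1, 16: 1}
Mode: [7, 12, 17]

Mean=13, Median=13, Mode=[7, 12, 17]


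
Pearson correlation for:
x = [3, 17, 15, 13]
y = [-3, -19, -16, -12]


n=4, Σx=48, Σy=-50, Σxy=-728, Σx²=692, Σy²=770
r = (4×(-728) - 48×(-50))/√((4×692 - 48²)(4×770 - (-50)²))
= -512/√(464×580) = -512/√269120 ≈ -512/518.7678 ≈ -0.9870

r ≈ -0.9870


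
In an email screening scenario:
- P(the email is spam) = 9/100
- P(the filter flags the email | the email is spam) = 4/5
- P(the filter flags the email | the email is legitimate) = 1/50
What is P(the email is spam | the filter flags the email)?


Using Bayes' theorem:
P(A|B) = P(B|A)·P(A) / P(B)

P(the filter flags the email) = 4/5 × 9/100 + 1/50 × 91/100
= 9/125 + 91/5000 = 451/5000

P(the email is spam|the filter flags the email) = (9/125) / (451/5000) = 360/451

P(the email is spam|the filter flags the email) = 360/451 ≈ 79.82%


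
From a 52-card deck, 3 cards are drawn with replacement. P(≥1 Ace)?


P(not a Ace) = 48/52 = 12/13
P(none in 3 draws) = (12/13)^3 = 1728/2197
P(≥1 Ace) = 1 - 1728/2197 = 469/2197

P = 469/2197 ≈ 21.35%


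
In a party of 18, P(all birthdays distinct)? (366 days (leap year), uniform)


P(all different) = Π(366-i)/366 for i=0..17
= (366/366)×(365/366)×...×(349/366)
= 0.653862

P ≈ 0.6539 ≈ 65.39%
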